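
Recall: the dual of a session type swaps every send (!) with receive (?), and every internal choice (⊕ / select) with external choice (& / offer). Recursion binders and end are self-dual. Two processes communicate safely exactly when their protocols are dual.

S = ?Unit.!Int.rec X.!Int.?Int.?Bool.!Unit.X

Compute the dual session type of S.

?Unit = !Unit
  !Int = ?Int
    rec X = rec X  (binder kept)
      !Int = ?Int
        ?Int = !Int
          ?Bool = !Bool
            !Unit = ?Unit
              X self-dual

!Unit.?Int.rec X.?Int.!Int.!Bool.?Unit.X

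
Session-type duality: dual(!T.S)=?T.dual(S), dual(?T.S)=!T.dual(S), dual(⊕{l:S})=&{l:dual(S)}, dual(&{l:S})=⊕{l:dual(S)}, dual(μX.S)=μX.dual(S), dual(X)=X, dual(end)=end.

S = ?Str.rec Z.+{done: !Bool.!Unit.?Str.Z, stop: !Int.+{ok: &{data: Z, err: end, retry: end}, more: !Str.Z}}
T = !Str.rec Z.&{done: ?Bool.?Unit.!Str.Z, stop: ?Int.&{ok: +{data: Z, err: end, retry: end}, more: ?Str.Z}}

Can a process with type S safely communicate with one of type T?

YES

?Str ‖ !Str  ✓
  rec Z ‖ rec Z  ✓ (μ self-dual)
    +{done,stop} ‖ &{done,stop}  ✓ label sets agree
      • done:
        !Bool ‖ ?Bool  ✓
          !Unit ‖ ?Unit  ✓
            ?Str ‖ !Str  ✓
              Z ‖ Z  ✓
      • stop:
        !Int ‖ ?Int  ✓
          +{ok,more} ‖ &{ok,more}  ✓ label sets agree
            • ok:
              &{data,err,retry} ‖ +{data,err,retry}  ✓ label sets agree
                • data:
                  Z ‖ Z  ✓
                • err:
                  end ‖ end  ✓
                • retry:
                  end ‖ end  ✓
            • more:
              !Str ‖ ?Str  ✓
                Z ‖ Z  ✓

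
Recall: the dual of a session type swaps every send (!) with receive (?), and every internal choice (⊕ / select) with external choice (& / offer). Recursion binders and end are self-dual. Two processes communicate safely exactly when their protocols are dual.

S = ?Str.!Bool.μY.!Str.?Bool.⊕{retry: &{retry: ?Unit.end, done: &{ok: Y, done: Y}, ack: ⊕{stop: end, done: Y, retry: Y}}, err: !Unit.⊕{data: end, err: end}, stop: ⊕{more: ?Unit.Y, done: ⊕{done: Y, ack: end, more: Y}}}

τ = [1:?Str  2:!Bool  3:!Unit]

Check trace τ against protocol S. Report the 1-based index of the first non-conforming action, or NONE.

3

step 1: ?Str  ✓  now at !Bool.μY.…
step 2: !Bool  ✓  now at μY.…
step 3: got !Unit, protocol expects !Str  ✗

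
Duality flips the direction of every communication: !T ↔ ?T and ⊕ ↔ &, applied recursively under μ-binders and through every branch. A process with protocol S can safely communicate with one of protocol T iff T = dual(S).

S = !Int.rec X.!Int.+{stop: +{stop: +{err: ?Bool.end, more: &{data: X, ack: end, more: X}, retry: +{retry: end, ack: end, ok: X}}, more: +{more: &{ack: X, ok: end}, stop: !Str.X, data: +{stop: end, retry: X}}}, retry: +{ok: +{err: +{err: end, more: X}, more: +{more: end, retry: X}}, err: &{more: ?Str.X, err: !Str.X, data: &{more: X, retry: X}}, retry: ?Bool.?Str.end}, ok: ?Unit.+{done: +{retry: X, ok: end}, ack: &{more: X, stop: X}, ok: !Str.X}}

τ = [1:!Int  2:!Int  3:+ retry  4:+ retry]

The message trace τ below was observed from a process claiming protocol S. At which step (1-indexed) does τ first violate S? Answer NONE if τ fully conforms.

NONE

[1] !Int  ok  residual = rec X.…
[2] !Int  ok  residual = +{stop: +{stop: +{err: ?Bool.end, more: &{data: rec X.…, ack: end, more: rec X.…}, retry: +{retry: end, ack: end, ok: rec X.…}}, more: +{more: &{ack: rec X.…, ok: end}, stop: !Str.rec X.…, data: +{stop: end, retry: rec X.…}}}, retry: +{ok: +{err: +{err: end, more: rec X.…}, more: +{more: end, retry: rec X.…}}, err: &{more: ?Str.rec X.…, err: !Str.rec X.…, data: &{more: rec X.…, retry: rec X.…}}, retry: ?Bool.?Str.end}, ok: ?Unit.+{done: +{retry: rec X.…, ok: end}, ack: &{more: rec X.…, stop: rec X.…}, ok: !Str.rec X.…}}
[3] + retry  ok  residual = +{ok: +{err: +{err: end, more: rec X.…}, more: +{more: end, retry: rec X.…}}, err: &{more: ?Str.rec X.…, err: !Str.rec X.…, data: &{more: rec X.…, retry: rec X.…}}, retry: ?Bool.?Str.end}
[4] + retry  ok  residual = ?Bool.?Str.end
all 4 steps conform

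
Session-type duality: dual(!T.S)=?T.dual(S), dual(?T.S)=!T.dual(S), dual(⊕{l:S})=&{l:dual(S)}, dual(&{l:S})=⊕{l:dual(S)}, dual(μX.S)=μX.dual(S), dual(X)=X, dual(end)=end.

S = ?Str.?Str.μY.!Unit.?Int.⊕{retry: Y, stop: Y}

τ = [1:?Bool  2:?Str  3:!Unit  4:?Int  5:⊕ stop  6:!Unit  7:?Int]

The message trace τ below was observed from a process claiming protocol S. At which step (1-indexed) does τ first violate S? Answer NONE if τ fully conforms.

1

@1 got ?Bool, protocol expects ?Str  ✗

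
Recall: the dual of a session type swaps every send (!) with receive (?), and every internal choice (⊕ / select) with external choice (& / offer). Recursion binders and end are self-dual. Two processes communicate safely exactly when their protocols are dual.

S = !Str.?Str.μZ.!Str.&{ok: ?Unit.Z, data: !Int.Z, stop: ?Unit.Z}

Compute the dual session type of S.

?Str.!Str.μZ.?Str.⊕{ok: !Unit.Z, data: ?Int.Z, stop: !Unit.Z}

!Str → ?Str
  ?Str → !Str
    μZ → μZ  (μ self-dual)
      !Str → ?Str
        &{ok,data,stop} → ⊕{ok,data,stop}  (&→⊕)
          case ok:
            ?Unit → !Unit
              Z ↦ Z
          case data:
            !Int → ?Int
              Z ↦ Z
          case stop:
            ?Unit → !Unit
              Z ↦ Z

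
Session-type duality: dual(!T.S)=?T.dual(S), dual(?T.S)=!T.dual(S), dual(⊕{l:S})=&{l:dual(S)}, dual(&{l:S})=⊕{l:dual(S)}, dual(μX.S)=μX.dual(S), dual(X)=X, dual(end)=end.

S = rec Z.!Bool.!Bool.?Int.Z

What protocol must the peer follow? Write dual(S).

rec Z.?Bool.?Bool.!Int.Z

rec Z → rec Z  (rec unchanged)
  !Bool → ?Bool
    !Bool → ?Bool
      ?Int → !Int
        dual(Z) = Z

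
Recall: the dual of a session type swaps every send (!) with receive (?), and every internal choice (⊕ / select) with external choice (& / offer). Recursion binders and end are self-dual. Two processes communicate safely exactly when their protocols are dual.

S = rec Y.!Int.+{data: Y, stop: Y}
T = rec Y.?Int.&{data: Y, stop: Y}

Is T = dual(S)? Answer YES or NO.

rec Y | rec Y  ✓ (binder kept)
  !Int | ?Int  ✓
    +{data,stop} | &{data,stop}  ✓ label sets agree
      [data]
        Y | Y  ✓
      [stop]
        Y | Y  ✓

YES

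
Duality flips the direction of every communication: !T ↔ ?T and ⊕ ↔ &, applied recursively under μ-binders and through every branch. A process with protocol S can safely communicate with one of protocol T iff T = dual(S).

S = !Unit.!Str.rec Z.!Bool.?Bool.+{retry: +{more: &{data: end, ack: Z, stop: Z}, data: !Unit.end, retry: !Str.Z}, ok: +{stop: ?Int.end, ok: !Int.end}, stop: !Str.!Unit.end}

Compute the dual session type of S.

?Unit.?Str.rec Z.?Bool.!Bool.&{retry: &{more: +{data: end, ack: Z, stop: Z}, data: ?Unit.end, retry: ?Str.Z}, ok: &{stop: !Int.end, ok: ?Int.end}, stop: ?Str.?Unit.end}

!Unit → ?Unit
  !Str → ?Str
    rec Z → rec Z  (μ self-dual)
      !Bool → ?Bool
        ?Bool → !Bool
          +{retry,ok,stop} → &{retry,ok,stop}  (internal→external)
            • retry:
              +{more,data,retry} → &{more,data,retry}  (internal→external)
                • more:
                  &{data,ack,stop} → +{data,ack,stop}  (offer→select)
                    • data:
                      dual(end) = end
                    • ack:
                      dual(Z) = Z
                    • stop:
                      dual(Z) = Z
                • data:
                  !Unit → ?Unit
                    dual(end) = end
                • retry:
                  !Str → ?Str
                    dual(Z) = Z
            • ok:
              +{stop,ok} → &{stop,ok}  (internal→external)
                • stop:
                  ?Int → !Int
                    dual(end) = end
                • ok:
                  !Int → ?Int
                    dual(end) = end
            • stop:
              !Str → ?Str
                !Unit → ?Unit
                  dual(end) = end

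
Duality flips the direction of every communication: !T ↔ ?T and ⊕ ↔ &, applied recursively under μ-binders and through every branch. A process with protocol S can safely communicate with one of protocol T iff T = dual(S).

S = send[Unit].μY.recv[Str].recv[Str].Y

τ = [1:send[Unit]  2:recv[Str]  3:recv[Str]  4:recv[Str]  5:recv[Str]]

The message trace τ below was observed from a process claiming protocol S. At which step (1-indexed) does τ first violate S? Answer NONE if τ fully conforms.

NONE

[1] send[Unit]  ok  cont: μY.…
[2] recv[Str]  ok  cont: recv[Str].μY.…
[3] recv[Str]  ok  cont: μY.…
[4] recv[Str]  ok  cont: recv[Str].μY.…
[5] recv[Str]  ok  cont: μY.…
τ conforms to S (length 5)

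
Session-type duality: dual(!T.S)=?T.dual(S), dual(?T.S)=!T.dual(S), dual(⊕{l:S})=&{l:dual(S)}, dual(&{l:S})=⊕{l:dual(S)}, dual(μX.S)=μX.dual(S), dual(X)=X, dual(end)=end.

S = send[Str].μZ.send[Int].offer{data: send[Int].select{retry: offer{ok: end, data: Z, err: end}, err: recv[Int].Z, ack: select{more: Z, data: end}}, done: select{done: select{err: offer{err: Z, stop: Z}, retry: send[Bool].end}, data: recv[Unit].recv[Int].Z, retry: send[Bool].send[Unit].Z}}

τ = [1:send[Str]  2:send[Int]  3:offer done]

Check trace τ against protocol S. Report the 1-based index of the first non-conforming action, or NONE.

NONE

@1 send[Str]  ✓  now at μZ.…
@2 send[Int]  ✓  now at offer{data: send[Int].select{retry: offer{ok: end, data: μZ.…, err: end}, err: recv[Int].μZ.…, ack: select{more: μZ.…, data: end}}, done: select{done: select{err: offer{err: μZ.…, stop: μZ.…}, retry: send[Bool].end}, data: recv[Unit].recv[Int].μZ.…, retry: send[Bool].send[Unit].μZ.…}}
@3 offer done  ✓  now at select{done: select{err: offer{err: μZ.…, stop: μZ.…}, retry: send[Bool].end}, data: recv[Unit].recv[Int].μZ.…, retry: send[Bool].send[Unit].μZ.…}
all 3 steps conform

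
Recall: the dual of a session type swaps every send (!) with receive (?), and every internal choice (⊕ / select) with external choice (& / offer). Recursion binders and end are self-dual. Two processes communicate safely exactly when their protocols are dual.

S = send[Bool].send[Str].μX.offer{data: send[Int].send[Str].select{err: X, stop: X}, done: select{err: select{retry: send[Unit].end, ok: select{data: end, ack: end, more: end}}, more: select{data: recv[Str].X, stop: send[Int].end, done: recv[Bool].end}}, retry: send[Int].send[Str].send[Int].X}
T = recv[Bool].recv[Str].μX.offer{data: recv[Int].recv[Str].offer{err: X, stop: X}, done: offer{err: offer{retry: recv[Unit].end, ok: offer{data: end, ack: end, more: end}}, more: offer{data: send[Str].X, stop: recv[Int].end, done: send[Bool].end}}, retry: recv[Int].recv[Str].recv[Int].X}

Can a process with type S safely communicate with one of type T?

NO

send[Bool] | recv[Bool]  ✓
  send[Str] | recv[Str]  ✓
    μX | μX  ✓ (binder kept)
      offer{data,done,retry} | offer{data,done,retry}  ✗ choice polarity not flipped — not dual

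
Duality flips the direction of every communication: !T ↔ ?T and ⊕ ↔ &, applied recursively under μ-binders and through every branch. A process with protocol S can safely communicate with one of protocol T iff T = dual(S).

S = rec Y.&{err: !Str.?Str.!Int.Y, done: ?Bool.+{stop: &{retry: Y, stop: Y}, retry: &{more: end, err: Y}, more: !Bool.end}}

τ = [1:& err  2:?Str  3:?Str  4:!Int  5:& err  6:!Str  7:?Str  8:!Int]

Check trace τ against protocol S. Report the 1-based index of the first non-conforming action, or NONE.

2

[1] & err  ✓  now at !Str.?Str.!Int.rec Y.…
[2] got ?Str, protocol expects !Str  ✗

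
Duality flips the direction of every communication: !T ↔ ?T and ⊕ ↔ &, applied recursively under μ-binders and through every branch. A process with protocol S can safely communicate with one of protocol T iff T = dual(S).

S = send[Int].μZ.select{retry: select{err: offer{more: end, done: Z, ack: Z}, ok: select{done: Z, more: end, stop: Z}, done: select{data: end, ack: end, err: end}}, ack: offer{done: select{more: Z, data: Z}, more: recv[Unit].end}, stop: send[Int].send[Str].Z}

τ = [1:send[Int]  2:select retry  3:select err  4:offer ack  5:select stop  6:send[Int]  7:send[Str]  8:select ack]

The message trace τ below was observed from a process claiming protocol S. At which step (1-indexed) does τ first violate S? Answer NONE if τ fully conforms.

[1] send[Int]  ✓  state: μZ.…
[2] select retry  ✓  state: select{err: offer{more: end, done: μZ.…, ack: μZ.…}, ok: select{done: μZ.…, more: end, stop: μZ.…}, done: select{data: end, ack: end, err: end}}
[3] select err  ✓  state: offer{more: end, done: μZ.…, ack: μZ.…}
[4] offer ack  ✓  state: μZ.…
[5] select stop  ✓  state: send[Int].send[Str].μZ.…
[6] send[Int]  ✓  state: send[Str].μZ.…
[7] send[Str]  ✓  state: μZ.…
[8] select ack  ✓  state: offer{done: select{more: μZ.…, data: μZ.…}, more: recv[Unit].end}
trace exhausted — no violation

NONE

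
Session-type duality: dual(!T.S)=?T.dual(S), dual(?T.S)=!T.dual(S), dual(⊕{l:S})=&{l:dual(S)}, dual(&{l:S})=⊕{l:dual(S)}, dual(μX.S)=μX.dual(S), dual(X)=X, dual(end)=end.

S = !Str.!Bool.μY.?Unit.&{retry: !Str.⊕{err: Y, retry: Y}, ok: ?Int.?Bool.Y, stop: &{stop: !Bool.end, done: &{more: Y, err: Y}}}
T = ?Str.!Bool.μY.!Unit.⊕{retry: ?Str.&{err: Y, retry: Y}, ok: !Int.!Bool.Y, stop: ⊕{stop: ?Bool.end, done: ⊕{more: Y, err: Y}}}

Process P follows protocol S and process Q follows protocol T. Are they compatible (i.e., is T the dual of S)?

!Str ‖ ?Str  match
  !Bool ‖ !Bool  ✗ same direction on both sides — not dual

NO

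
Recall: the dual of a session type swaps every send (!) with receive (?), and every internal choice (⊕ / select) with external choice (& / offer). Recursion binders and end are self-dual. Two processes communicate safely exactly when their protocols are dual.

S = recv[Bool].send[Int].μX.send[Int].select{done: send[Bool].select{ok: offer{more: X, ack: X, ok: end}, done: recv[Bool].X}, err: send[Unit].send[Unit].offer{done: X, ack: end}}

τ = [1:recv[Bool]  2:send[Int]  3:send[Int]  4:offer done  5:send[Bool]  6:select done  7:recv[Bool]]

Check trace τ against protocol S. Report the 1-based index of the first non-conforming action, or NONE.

4

[1] recv[Bool]  ✓  residual = send[Int].μX.…
[2] send[Int]  ✓  residual = μX.…
[3] send[Int]  ✓  residual = select{done: send[Bool].select{ok: offer{more: μX.…, ack: μX.…, ok: end}, done: recv[Bool].μX.…}, err: send[Unit].send[Unit].offer{done: μX.…, ack: end}}
[4] got offer done, protocol expects select done or select err  ✗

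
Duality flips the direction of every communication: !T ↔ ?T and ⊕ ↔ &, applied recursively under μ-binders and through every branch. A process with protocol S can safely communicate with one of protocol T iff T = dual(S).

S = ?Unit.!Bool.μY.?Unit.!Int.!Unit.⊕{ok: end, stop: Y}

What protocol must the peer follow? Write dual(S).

?Unit ↦ !Unit
  !Bool ↦ ?Bool
    μY ↦ μY  (binder kept)
      ?Unit ↦ !Unit
        !Int ↦ ?Int
          !Unit ↦ ?Unit
            ⊕{ok,stop} ↦ &{ok,stop}  (⊕→&)
              case ok:
                end self-dual
              case stop:
                Y self-dual

!Unit.?Bool.μY.!Unit.?Int.?Unit.&{ok: end, stop: Y}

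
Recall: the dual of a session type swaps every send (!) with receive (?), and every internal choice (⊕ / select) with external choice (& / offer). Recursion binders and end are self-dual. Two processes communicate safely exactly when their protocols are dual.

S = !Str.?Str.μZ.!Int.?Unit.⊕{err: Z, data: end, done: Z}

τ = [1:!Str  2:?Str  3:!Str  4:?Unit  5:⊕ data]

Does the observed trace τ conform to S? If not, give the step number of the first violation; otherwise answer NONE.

3

[1] !Str  match  cont: ?Str.μZ.…
[2] ?Str  match  cont: μZ.…
[3] got !Str, protocol expects !Int  ✗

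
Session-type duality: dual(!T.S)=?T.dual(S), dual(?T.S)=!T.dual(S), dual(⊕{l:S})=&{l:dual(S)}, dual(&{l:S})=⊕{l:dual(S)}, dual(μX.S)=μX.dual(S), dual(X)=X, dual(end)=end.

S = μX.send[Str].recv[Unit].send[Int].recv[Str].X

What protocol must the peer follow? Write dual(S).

μX.recv[Str].send[Unit].recv[Int].send[Str].X

μX ↦ μX  (rec unchanged)
  send[Str] ↦ recv[Str]
    recv[Unit] ↦ send[Unit]
      send[Int] ↦ recv[Int]
        recv[Str] ↦ send[Str]
          X ↦ X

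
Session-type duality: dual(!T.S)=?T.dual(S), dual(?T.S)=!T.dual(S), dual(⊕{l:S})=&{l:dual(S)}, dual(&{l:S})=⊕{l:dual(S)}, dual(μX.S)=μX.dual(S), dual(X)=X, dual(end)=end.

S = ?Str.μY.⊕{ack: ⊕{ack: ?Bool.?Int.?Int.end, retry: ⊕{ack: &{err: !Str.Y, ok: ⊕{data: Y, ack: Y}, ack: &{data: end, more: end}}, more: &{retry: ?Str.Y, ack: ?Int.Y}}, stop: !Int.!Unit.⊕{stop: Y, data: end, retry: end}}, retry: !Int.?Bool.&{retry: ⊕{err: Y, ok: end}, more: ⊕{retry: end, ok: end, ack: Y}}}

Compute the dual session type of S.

?Str ↦ !Str
  μY ↦ μY  (binder kept)
    ⊕{ack,retry} ↦ &{ack,retry}  (select→offer)
      [ack]
        ⊕{ack,retry,stop} ↦ &{ack,retry,stop}  (select→offer)
          [ack]
            ?Bool ↦ !Bool
              ?Int ↦ !Int
                ?Int ↦ !Int
                  end ↦ end
          [retry]
            ⊕{ack,more} ↦ &{ack,more}  (select→offer)
              [ack]
                &{err,ok,ack} ↦ ⊕{err,ok,ack}  (offer→select)
                  [err]
                    !Str ↦ ?Str
                      Y ↦ Y
                  [ok]
                    ⊕{data,ack} ↦ &{data,ack}  (select→offer)
                      [data]
                        Y ↦ Y
                      [ack]
                        Y ↦ Y
                  [ack]
                    &{data,more} ↦ ⊕{data,more}  (offer→select)
                      [data]
                        end ↦ end
                      [more]
                        end ↦ end
              [more]
                &{retry,ack} ↦ ⊕{retry,ack}  (offer→select)
                  [retry]
                    ?Str ↦ !Str
                      Y ↦ Y
                  [ack]
                    ?Int ↦ !Int
                      Y ↦ Y
          [stop]
            !Int ↦ ?Int
              !Unit ↦ ?Unit
                ⊕{stop,data,retry} ↦ &{stop,data,retry}  (select→offer)
                  [stop]
                    Y ↦ Y
                  [data]
                    end ↦ end
                  [retry]
                    end ↦ end
      [retry]
        !Int ↦ ?Int
          ?Bool ↦ !Bool
            &{retry,more} ↦ ⊕{retry,more}  (offer→select)
              [retry]
                ⊕{err,ok} ↦ &{err,ok}  (select→offer)
                  [err]
                    Y ↦ Y
                  [ok]
                    end ↦ end
              [more]
                ⊕{retry,ok,ack} ↦ &{retry,ok,ack}  (select→offer)
                  [retry]
                    end ↦ end
                  [ok]
                    end ↦ end
                  [ack]
                    Y ↦ Y

!Str.μY.&{ack: &{ack: !Bool.!Int.!Int.end, retry: &{ack: ⊕{err: ?Str.Y, ok: &{data: Y, ack: Y}, ack: ⊕{data: end, more: end}}, more: ⊕{retry: !Str.Y, ack: !Int.Y}}, stop: ?Int.?Unit.&{stop: Y, data: end, retry: end}}, retry: ?Int.!Bool.⊕{retry: &{err: Y, ok: end}, more: &{retry: end, ok: end, ack: Y}}}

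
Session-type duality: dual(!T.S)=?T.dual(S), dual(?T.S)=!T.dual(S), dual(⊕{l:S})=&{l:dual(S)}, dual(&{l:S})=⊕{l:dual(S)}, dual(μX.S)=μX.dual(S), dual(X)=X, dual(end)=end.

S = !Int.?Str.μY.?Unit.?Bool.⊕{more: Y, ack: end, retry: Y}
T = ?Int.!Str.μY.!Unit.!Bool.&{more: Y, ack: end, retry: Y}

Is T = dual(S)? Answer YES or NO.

YES

!Int | ?Int  match
  ?Str | !Str  match
    μY | μY  match (rec unchanged)
      ?Unit | !Unit  match
        ?Bool | !Bool  match
          ⊕{more,ack,retry} | &{more,ack,retry}  match labels match
            case more:
              Y | Y  match
            case ack:
              end | end  match
            case retry:
              Y | Y  match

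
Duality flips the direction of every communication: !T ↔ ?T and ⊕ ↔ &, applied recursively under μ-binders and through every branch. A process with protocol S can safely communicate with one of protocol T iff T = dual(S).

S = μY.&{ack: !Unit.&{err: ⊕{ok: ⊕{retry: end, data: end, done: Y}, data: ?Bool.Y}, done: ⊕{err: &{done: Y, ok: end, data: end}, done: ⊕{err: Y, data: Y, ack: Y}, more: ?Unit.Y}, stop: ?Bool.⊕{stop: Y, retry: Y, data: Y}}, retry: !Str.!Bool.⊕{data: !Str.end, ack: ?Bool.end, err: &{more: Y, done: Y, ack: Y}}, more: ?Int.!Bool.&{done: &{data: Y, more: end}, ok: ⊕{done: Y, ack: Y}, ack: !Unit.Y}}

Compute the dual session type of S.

μY ↦ μY  (μ self-dual)
  &{ack,retry,more} ↦ ⊕{ack,retry,more}  (&→⊕)
    [ack]
      !Unit ↦ ?Unit
        &{err,done,stop} ↦ ⊕{err,done,stop}  (&→⊕)
          [err]
            ⊕{ok,data} ↦ &{ok,data}  (⊕→&)
              [ok]
                ⊕{retry,data,done} ↦ &{retry,data,done}  (⊕→&)
                  [retry]
                    dual(end) = end
                  [data]
                    dual(end) = end
                  [done]
                    dual(Y) = Y
              [data]
                ?Bool ↦ !Bool
                  dual(Y) = Y
          [done]
            ⊕{err,done,more} ↦ &{err,done,more}  (⊕→&)
              [err]
                &{done,ok,data} ↦ ⊕{done,ok,data}  (&→⊕)
                  [done]
                    dual(Y) = Y
                  [ok]
                    dual(end) = end
                  [data]
                    dual(end) = end
              [done]
                ⊕{err,data,ack} ↦ &{err,data,ack}  (⊕→&)
                  [err]
                    dual(Y) = Y
                  [data]
                    dual(Y) = Y
                  [ack]
                    dual(Y) = Y
              [more]
                ?Unit ↦ !Unit
                  dual(Y) = Y
          [stop]
            ?Bool ↦ !Bool
              ⊕{stop,retry,data} ↦ &{stop,retry,data}  (⊕→&)
                [stop]
                  dual(Y) = Y
                [retry]
                  dual(Y) = Y
                [data]
                  dual(Y) = Y
    [retry]
      !Str ↦ ?Str
        !Bool ↦ ?Bool
          ⊕{data,ack,err} ↦ &{data,ack,err}  (⊕→&)
            [data]
              !Str ↦ ?Str
                dual(end) = end
            [ack]
              ?Bool ↦ !Bool
                dual(end) = end
            [err]
              &{more,done,ack} ↦ ⊕{more,done,ack}  (&→⊕)
                [more]
                  dual(Y) = Y
                [done]
                  dual(Y) = Y
                [ack]
                  dual(Y) = Y
    [more]
      ?Int ↦ !Int
        !Bool ↦ ?Bool
          &{done,ok,ack} ↦ ⊕{done,ok,ack}  (&→⊕)
            [done]
              &{data,more} ↦ ⊕{data,more}  (&→⊕)
                [data]
                  dual(Y) = Y
                [more]
                  dual(end) = end
            [ok]
              ⊕{done,ack} ↦ &{done,ack}  (⊕→&)
                [done]
                  dual(Y) = Y
                [ack]
                  dual(Y) = Y
            [ack]
              !Unit ↦ ?Unit
                dual(Y) = Y

μY.⊕{ack: ?Unit.⊕{err: &{ok: &{retry: end, data: end, done: Y}, data: !Bool.Y}, done: &{err: ⊕{done: Y, ok: end, data: end}, done: &{err: Y, data: Y, ack: Y}, more: !Unit.Y}, stop: !Bool.&{stop: Y, retry: Y, data: Y}}, retry: ?Str.?Bool.&{data: ?Str.end, ack: !Bool.end, err: ⊕{more: Y, done: Y, ack: Y}}, more: !Int.?Bool.⊕{done: ⊕{data: Y, more: end}, ok: &{done: Y, ack: Y}, ack: ?Unit.Y}}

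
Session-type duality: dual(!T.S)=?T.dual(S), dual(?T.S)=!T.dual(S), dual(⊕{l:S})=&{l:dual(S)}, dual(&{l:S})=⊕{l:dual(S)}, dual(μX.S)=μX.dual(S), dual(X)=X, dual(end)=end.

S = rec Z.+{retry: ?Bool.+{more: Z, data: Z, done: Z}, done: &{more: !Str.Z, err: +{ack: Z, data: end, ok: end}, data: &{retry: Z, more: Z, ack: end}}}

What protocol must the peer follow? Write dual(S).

rec Z = rec Z  (binder kept)
  +{retry,done} = &{retry,done}  (⊕→&)
    [retry]
      ?Bool = !Bool
        +{more,data,done} = &{more,data,done}  (⊕→&)
          [more]
            dual(Z) = Z
          [data]
            dual(Z) = Z
          [done]
            dual(Z) = Z
    [done]
      &{more,err,data} = +{more,err,data}  (offer→select)
        [more]
          !Str = ?Str
            dual(Z) = Z
        [err]
          +{ack,data,ok} = &{ack,data,ok}  (⊕→&)
            [ack]
              dual(Z) = Z
            [data]
              dual(end) = end
            [ok]
              dual(end) = end
        [data]
          &{retry,more,ack} = +{retry,more,ack}  (offer→select)
            [retry]
              dual(Z) = Z
            [more]
              dual(Z) = Z
            [ack]
              dual(end) = end

rec Z.&{retry: !Bool.&{more: Z, data: Z, done: Z}, done: +{more: ?Str.Z, err: &{ack: Z, data: end, ok: end}, data: +{retry: Z, more: Z, ack: end}}}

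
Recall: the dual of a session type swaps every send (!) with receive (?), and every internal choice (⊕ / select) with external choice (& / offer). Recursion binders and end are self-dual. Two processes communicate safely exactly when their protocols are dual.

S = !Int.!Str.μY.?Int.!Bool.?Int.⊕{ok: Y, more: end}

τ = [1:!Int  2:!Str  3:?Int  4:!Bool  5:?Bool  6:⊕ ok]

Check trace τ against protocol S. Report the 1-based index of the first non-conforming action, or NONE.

5

step 1: !Int  ✓  state: !Str.μY.…
step 2: !Str  ✓  state: μY.…
step 3: ?Int  ✓  state: !Bool.?Int.⊕{ok: μY.…, more: end}
step 4: !Bool  ✓  state: ?Int.⊕{ok: μY.…, more: end}
step 5: got ?Bool, protocol expects ?Int  ✗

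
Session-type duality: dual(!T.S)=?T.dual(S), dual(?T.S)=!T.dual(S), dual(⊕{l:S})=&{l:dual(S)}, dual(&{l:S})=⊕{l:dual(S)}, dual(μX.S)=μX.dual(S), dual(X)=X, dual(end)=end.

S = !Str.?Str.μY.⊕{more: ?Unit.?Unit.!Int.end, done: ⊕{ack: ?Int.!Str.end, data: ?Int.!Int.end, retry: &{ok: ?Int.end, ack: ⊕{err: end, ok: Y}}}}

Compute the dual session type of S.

?Str.!Str.μY.&{more: !Unit.!Unit.?Int.end, done: &{ack: !Int.?Str.end, data: !Int.?Int.end, retry: ⊕{ok: !Int.end, ack: &{err: end, ok: Y}}}}

!Str ↦ ?Str
  ?Str ↦ !Str
    μY ↦ μY  (rec unchanged)
      ⊕{more,done} ↦ &{more,done}  (⊕→&)
        • more:
          ?Unit ↦ !Unit
            ?Unit ↦ !Unit
              !Int ↦ ?Int
                end ↦ end
        • done:
          ⊕{ack,data,retry} ↦ &{ack,data,retry}  (⊕→&)
            • ack:
              ?Int ↦ !Int
                !Str ↦ ?Str
                  end ↦ end
            • data:
              ?Int ↦ !Int
                !Int ↦ ?Int
                  end ↦ end
            • retry:
              &{ok,ack} ↦ ⊕{ok,ack}  (&→⊕)
                • ok:
                  ?Int ↦ !Int
                    end ↦ end
                • ack:
                  ⊕{err,ok} ↦ &{err,ok}  (⊕→&)
                    • err:
                      end ↦ end
                    • ok:
                      Y ↦ Y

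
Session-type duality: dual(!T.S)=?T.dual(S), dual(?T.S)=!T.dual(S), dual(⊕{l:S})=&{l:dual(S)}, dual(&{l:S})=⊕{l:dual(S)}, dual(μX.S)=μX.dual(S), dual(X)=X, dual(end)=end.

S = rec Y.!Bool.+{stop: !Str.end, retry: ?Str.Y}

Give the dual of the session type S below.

rec Y ↦ rec Y  (binder kept)
  !Bool ↦ ?Bool
    +{stop,retry} ↦ &{stop,retry}  (internal→external)
      case stop:
        !Str ↦ ?Str
          end ↦ end
      case retry:
        ?Str ↦ !Str
          Y ↦ Y

rec Y.?Bool.&{stop: ?Str.end, retry: !Str.Y}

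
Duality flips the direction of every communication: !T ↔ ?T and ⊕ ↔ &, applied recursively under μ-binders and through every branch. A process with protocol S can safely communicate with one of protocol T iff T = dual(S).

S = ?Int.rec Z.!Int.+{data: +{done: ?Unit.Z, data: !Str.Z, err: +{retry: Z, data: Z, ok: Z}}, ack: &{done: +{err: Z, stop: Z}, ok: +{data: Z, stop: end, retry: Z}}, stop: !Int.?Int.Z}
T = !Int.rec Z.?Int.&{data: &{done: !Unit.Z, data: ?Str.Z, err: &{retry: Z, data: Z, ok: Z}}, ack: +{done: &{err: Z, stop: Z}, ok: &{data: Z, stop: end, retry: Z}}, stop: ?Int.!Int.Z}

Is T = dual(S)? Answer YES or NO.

?Int ‖ !Int  match
  rec Z ‖ rec Z  match (binder kept)
    !Int ‖ ?Int  match
      +{data,ack,stop} ‖ &{data,ack,stop}  match labels match
        • data:
          +{done,data,err} ‖ &{done,data,err}  match labels match
            • done:
              ?Unit ‖ !Unit  match
                Z ‖ Z  match
            • data:
              !Str ‖ ?Str  match
                Z ‖ Z  match
            • err:
              +{retry,data,ok} ‖ &{retry,data,ok}  match labels match
                • retry:
                  Z ‖ Z  match
                • data:
                  Z ‖ Z  match
                • ok:
                  Z ‖ Z  match
        • ack:
          &{done,ok} ‖ +{done,ok}  match labels match
            • done:
              +{err,stop} ‖ &{err,stop}  match labels match
                • err:
                  Z ‖ Z  match
                • stop:
                  Z ‖ Z  match
            • ok:
              +{data,stop,retry} ‖ &{data,stop,retry}  match labels match
                • data:
                  Z ‖ Z  match
                • stop:
                  end ‖ end  match
                • retry:
                  Z ‖ Z  match
        • stop:
          !Int ‖ ?Int  match
            ?Int ‖ !Int  match
              Z ‖ Z  match

YES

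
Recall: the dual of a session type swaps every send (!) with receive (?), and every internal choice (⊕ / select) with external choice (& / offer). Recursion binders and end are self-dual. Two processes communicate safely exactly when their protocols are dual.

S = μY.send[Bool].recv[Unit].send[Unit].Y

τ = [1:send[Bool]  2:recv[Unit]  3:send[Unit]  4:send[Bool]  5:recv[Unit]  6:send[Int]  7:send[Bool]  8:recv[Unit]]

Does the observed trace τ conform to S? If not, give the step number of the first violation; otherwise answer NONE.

step 1: send[Bool]  ✓  cont: recv[Unit].send[Unit].μY.…
step 2: recv[Unit]  ✓  cont: send[Unit].μY.…
step 3: send[Unit]  ✓  cont: μY.…
step 4: send[Bool]  ✓  cont: recv[Unit].send[Unit].μY.…
step 5: recv[Unit]  ✓  cont: send[Unit].μY.…
step 6: got send[Int], protocol expects send[Unit]  ✗

6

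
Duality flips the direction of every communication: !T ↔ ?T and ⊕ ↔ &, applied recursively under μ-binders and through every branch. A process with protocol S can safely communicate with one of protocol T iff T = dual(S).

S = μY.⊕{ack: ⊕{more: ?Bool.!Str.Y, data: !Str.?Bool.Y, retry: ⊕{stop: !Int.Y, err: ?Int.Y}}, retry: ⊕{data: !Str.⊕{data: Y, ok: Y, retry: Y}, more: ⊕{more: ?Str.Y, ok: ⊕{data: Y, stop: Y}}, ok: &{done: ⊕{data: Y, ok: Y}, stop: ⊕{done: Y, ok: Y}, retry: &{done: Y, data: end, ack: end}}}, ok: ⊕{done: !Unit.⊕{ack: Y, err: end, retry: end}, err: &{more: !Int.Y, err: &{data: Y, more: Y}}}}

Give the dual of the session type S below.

μY = μY  (μ self-dual)
  ⊕{ack,retry,ok} = &{ack,retry,ok}  (⊕→&)
    case ack:
      ⊕{more,data,retry} = &{more,data,retry}  (⊕→&)
        case more:
          ?Bool = !Bool
            !Str = ?Str
              Y ↦ Y
        case data:
          !Str = ?Str
            ?Bool = !Bool
              Y ↦ Y
        case retry:
          ⊕{stop,err} = &{stop,err}  (⊕→&)
            case stop:
              !Int = ?Int
                Y ↦ Y
            case err:
              ?Int = !Int
                Y ↦ Y
    case retry:
      ⊕{data,more,ok} = &{data,more,ok}  (⊕→&)
        case data:
          !Str = ?Str
            ⊕{data,ok,retry} = &{data,ok,retry}  (⊕→&)
              case data:
                Y ↦ Y
              case ok:
                Y ↦ Y
              case retry:
                Y ↦ Y
        case more:
          ⊕{more,ok} = &{more,ok}  (⊕→&)
            case more:
              ?Str = !Str
                Y ↦ Y
            case ok:
              ⊕{data,stop} = &{data,stop}  (⊕→&)
                case data:
                  Y ↦ Y
                case stop:
                  Y ↦ Y
        case ok:
          &{done,stop,retry} = ⊕{done,stop,retry}  (offer→select)
            case done:
              ⊕{data,ok} = &{data,ok}  (⊕→&)
                case data:
                  Y ↦ Y
                case ok:
                  Y ↦ Y
            case stop:
              ⊕{done,ok} = &{done,ok}  (⊕→&)
                case done:
                  Y ↦ Y
                case ok:
                  Y ↦ Y
            case retry:
              &{done,data,ack} = ⊕{done,data,ack}  (offer→select)
                case done:
                  Y ↦ Y
                case data:
                  end ↦ end
                case ack:
                  end ↦ end
    case ok:
      ⊕{done,err} = &{done,err}  (⊕→&)
        case done:
          !Unit = ?Unit
            ⊕{ack,err,retry} = &{ack,err,retry}  (⊕→&)
              case ack:
                Y ↦ Y
              case err:
                end ↦ end
              case retry:
                end ↦ end
        case err:
          &{more,err} = ⊕{more,err}  (offer→select)
            case more:
              !Int = ?Int
                Y ↦ Y
            case err:
              &{data,more} = ⊕{data,more}  (offer→select)
                case data:
                  Y ↦ Y
                case more:
                  Y ↦ Y

μY.&{ack: &{more: !Bool.?Str.Y, data: ?Str.!Bool.Y, retry: &{stop: ?Int.Y, err: !Int.Y}}, retry: &{data: ?Str.&{data: Y, ok: Y, retry: Y}, more: &{more: !Str.Y, ok: &{data: Y, stop: Y}}, ok: ⊕{done: &{data: Y, ok: Y}, stop: &{done: Y, ok: Y}, retry: ⊕{done: Y, data: end, ack: end}}}, ok: &{done: ?Unit.&{ack: Y, err: end, retry: end}, err: ⊕{more: ?Int.Y, err: ⊕{data: Y, more: Y}}}}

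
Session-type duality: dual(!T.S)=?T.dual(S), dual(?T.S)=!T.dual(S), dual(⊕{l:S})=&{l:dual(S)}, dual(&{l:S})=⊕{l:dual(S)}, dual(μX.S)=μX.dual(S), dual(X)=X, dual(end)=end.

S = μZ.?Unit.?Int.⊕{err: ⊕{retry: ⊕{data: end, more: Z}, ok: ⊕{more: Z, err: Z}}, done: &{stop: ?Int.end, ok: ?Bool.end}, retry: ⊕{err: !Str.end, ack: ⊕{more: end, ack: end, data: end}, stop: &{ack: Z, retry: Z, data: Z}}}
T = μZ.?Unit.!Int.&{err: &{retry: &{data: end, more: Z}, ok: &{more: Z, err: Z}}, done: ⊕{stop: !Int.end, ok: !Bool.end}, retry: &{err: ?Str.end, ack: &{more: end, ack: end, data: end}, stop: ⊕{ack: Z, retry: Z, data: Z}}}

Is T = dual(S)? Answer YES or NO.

NO

μZ vs μZ  match (μ self-dual)
  ?Unit vs ?Unit  ✗ same direction on both sides — not dual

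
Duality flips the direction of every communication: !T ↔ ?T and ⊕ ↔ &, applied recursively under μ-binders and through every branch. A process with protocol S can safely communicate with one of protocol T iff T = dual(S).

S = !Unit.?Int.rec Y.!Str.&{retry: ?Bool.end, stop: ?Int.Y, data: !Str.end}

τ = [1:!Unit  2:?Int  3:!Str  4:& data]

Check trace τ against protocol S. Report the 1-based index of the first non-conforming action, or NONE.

NONE

[1] !Unit  match  residual = ?Int.rec Y.…
[2] ?Int  match  residual = rec Y.…
[3] !Str  match  residual = &{retry: ?Bool.end, stop: ?Int.rec Y.…, data: !Str.end}
[4] & data  match  residual = !Str.end
all 4 steps conform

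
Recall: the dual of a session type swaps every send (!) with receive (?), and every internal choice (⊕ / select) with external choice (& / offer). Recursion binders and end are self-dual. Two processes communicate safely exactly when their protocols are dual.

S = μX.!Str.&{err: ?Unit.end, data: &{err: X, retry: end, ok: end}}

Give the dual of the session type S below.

μX.?Str.⊕{err: !Unit.end, data: ⊕{err: X, retry: end, ok: end}}

μX = μX  (binder kept)
  !Str = ?Str
    &{err,data} = ⊕{err,data}  (&→⊕)
      [err]
        ?Unit = !Unit
          dual(end) = end
      [data]
        &{err,retry,ok} = ⊕{err,retry,ok}  (&→⊕)
          [err]
            dual(X) = X
          [retry]
            dual(end) = end
          [ok]
            dual(end) = end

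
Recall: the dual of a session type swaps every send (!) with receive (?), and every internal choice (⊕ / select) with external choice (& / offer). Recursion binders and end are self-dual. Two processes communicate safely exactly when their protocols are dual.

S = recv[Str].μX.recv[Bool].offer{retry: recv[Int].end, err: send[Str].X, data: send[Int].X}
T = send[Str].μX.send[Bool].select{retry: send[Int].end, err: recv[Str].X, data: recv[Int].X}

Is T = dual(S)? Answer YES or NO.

recv[Str] ‖ send[Str]  ✓
  μX ‖ μX  ✓ (binder kept)
    recv[Bool] ‖ send[Bool]  ✓
      offer{retry,err,data} ‖ select{retry,err,data}  ✓ labels match
        case retry:
          recv[Int] ‖ send[Int]  ✓
            end ‖ end  ✓
        case err:
          send[Str] ‖ recv[Str]  ✓
            X ‖ X  ✓
        case data:
          send[Int] ‖ recv[Int]  ✓
            X ‖ X  ✓

YES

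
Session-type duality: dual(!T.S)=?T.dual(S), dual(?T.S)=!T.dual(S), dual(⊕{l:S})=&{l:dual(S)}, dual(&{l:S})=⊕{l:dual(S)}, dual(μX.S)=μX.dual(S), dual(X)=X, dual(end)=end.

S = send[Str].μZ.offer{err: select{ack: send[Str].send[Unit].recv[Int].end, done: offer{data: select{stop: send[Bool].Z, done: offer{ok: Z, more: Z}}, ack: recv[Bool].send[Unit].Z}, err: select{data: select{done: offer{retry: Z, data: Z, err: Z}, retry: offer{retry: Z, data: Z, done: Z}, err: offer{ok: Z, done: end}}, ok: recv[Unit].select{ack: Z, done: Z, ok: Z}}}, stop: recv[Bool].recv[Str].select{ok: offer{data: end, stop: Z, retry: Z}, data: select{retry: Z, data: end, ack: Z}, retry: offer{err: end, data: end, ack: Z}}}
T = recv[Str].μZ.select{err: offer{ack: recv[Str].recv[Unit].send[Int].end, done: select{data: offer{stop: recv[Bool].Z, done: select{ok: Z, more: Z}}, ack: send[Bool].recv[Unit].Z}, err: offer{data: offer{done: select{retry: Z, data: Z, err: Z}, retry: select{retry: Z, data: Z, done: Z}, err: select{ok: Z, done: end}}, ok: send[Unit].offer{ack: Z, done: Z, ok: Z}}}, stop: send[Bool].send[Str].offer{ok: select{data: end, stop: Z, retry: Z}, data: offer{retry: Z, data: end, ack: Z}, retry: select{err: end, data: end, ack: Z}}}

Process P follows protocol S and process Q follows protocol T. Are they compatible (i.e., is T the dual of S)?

YES

send[Str] | recv[Str]  ✓
  μZ | μZ  ✓ (binder kept)
    offer{err,stop} | select{err,stop}  ✓ labels match
      • err:
        select{ack,done,err} | offer{ack,done,err}  ✓ labels match
          • ack:
            send[Str] | recv[Str]  ✓
              send[Unit] | recv[Unit]  ✓
                recv[Int] | send[Int]  ✓
                  end | end  ✓
          • done:
            offer{data,ack} | select{data,ack}  ✓ labels match
              • data:
                select{stop,done} | offer{stop,done}  ✓ labels match
                  • stop:
                    send[Bool] | recv[Bool]  ✓
                      Z | Z  ✓
                  • done:
                    offer{ok,more} | select{ok,more}  ✓ labels match
                      • ok:
                        Z | Z  ✓
                      • more:
                        Z | Z  ✓
              • ack:
                recv[Bool] | send[Bool]  ✓
                  send[Unit] | recv[Unit]  ✓
                    Z | Z  ✓
          • err:
            select{data,ok} | offer{data,ok}  ✓ labels match
              • data:
                select{done,retry,err} | offer{done,retry,err}  ✓ labels match
                  • done:
                    offer{retry,data,err} | select{retry,data,err}  ✓ labels match
                      • retry:
                        Z | Z  ✓
                      • data:
                        Z | Z  ✓
                      • err:
                        Z | Z  ✓
                  • retry:
                    offer{retry,data,done} | select{retry,data,done}  ✓ labels match
                      • retry:
                        Z | Z  ✓
                      • data:
                        Z | Z  ✓
                      • done:
                        Z | Z  ✓
                  • err:
                    offer{ok,done} | select{ok,done}  ✓ labels match
                      • ok:
                        Z | Z  ✓
                      • done:
                        end | end  ✓
              • ok:
                recv[Unit] | send[Unit]  ✓
                  select{ack,done,ok} | offer{ack,done,ok}  ✓ labels match
                    • ack:
                      Z | Z  ✓
                    • done:
                      Z | Z  ✓
                    • ok:
                      Z | Z  ✓
      • stop:
        recv[Bool] | send[Bool]  ✓
          recv[Str] | send[Str]  ✓
            select{ok,data,retry} | offer{ok,data,retry}  ✓ labels match
              • ok:
                offer{data,stop,retry} | select{data,stop,retry}  ✓ labels match
                  • data:
                    end | end  ✓
                  • stop:
                    Z | Z  ✓
                  • retry:
                    Z | Z  ✓
              • data:
                select{retry,data,ack} | offer{retry,data,ack}  ✓ labels match
                  • retry:
                    Z | Z  ✓
                  • data:
                    end | end  ✓
                  • ack:
                    Z | Z  ✓
              • retry:
                offer{err,data,ack} | select{err,data,ack}  ✓ labels match
                  • err:
                    end | end  ✓
                  • data:
                    end | end  ✓
                  • ack:
                    Z | Z  ✓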